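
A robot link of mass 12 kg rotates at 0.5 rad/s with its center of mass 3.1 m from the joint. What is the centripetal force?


F = m * omega^2 * r
= 12 * 0.5^2 * 3.1
= 12 * 0.25 * 3.1
= 9.3 N


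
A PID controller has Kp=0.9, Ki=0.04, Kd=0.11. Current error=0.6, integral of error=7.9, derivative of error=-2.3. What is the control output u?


u = Kp*e + Ki*int(e) + Kd*de/dt
= 0.9*0.6 + 0.04*7.9 + 0.11*(-2.3)
= 0.54 + 0.316 + -0.253
= 0.603


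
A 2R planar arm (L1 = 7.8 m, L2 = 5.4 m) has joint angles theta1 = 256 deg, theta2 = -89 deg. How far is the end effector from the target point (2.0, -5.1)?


End effector via forward kinematics:
x = L1*cos(t1) + L2*cos(t1+t2) = -7.1486
y = L1*sin(t1) + L2*sin(t1+t2) = -6.3536
Distance to target:
d = sqrt((2.0 - -7.1486)^2 + (-5.1 - -6.3536)^2)
= sqrt(83.6967 + 1.5714)
= 9.2341 m


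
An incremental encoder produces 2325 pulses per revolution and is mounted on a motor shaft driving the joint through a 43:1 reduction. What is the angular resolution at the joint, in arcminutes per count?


counts per rev = 2325
effective counts at joint = 2325 * 43 = 99975
resolution = 360*60 / 99975
= 0.2161 arcmin/count


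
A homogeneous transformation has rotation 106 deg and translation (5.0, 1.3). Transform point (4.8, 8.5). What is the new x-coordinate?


x' = cos(theta)*px - sin(theta)*py + tx
= -0.2756*4.8 - 0.9613*8.5 + 5.0
= -4.4938


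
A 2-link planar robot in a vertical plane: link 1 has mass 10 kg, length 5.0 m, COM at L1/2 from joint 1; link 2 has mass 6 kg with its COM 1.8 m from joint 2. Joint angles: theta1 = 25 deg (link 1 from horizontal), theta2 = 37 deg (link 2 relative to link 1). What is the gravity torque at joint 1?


Horizontal distance from joint 1 to link-1 COM:
  x_c1 = (L1/2)*cos(t1) = 2.5 * 0.9063 = 2.2658 m
Horizontal distance from joint 1 to link-2 COM:
  x_c2 = L1*cos(t1) + Lc2*cos(t1+t2)
       = 5.0*0.9063 + 1.8*0.4695 = 5.3766 m
tau1 = m1*g*x_c1 + m2*g*x_c2
     = 10*9.81*2.2658 + 6*9.81*5.3766
     = 222.272 + 316.466
     = 538.7379 Nm


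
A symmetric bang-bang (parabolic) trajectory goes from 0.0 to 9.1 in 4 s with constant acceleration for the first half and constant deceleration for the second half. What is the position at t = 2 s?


Symmetric rest-to-rest: each phase covers (pf-p0)/2 in time T/2. 0.5*a*(T/2)^2 = (pf-p0)/2 => a = 4*(pf-p0)/T^2
a = 4*(9.1-0.0)/4^2 = 2.275
t = 2 is in the acceleration phase (t <= T/2).
p = p0 + 0.5*a*t^2 = 0.0 + 0.5*2.275*2^2
= 4.55


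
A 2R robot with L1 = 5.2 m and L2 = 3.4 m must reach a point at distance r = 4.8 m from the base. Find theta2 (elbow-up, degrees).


cos(theta2) = (r^2 - L1^2 - L2^2) / (2*L1*L2)
cos(theta2) = (23.04 - 27.04 - 11.56) / 35.36
cos(theta2) = -0.440045
theta2 = 116.1068 degrees


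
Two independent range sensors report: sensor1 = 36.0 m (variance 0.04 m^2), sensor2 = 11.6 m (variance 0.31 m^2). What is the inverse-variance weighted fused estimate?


w1 = (1/var1) / (1/var1 + 1/var2)
   = 25.0 / (25.0 + 3.2258) = 0.8857
w2 = 1 - w1 = 0.1143
fused = w1*s1 + w2*s2 = 31.8857 + 1.3257
= 33.2114 m


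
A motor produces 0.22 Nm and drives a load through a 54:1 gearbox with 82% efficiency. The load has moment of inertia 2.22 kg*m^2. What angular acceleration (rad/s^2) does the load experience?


tau_out = tau_motor * N * eta
= 0.22 * 54 * 0.82 = 9.7416 Nm
alpha = tau_out / I = 9.7416 / 2.22
= 4.3881 rad/s^2


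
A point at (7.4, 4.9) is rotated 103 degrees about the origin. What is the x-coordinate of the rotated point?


x' = x*cos(theta) - y*sin(theta)
cos(103 deg) = -0.225, sin(103 deg) = 0.9744
x' = 7.4 * -0.225 - 4.9 * 0.9744
= -1.6646 - 4.7744
= -6.4391


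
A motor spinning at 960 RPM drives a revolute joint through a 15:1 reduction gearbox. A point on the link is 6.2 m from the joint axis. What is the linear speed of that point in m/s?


omega_motor = 960 * 2*pi/60 = 100.531 rad/s
omega_joint = omega_motor / 15 = 6.7021 rad/s
v = omega_joint * r = 6.7021 * 6.2
= 41.5528 m/s


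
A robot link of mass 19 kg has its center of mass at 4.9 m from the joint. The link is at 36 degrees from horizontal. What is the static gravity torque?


tau = m*g*L*cos(angle)
= 19 * 9.81 * 4.9 * cos(36 deg)
= 19 * 9.81 * 4.9 * 0.809
= 738.8841 Nm


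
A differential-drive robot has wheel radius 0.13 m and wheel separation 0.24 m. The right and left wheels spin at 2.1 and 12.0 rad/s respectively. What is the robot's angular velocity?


vR = r*wR = 0.13*2.1 = 0.273 m/s
vL = r*wL = 0.13*12.0 = 1.56 m/s
v = (vR+vL)/2 = 0.9165 m/s
omega = (vR-vL)/L = -5.3625 rad/s
angular velocity = -5.3625 rad/s


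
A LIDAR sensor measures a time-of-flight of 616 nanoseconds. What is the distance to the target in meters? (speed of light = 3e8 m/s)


tof = 616 ns = 6.16e-07 s
dist = c * tof / 2
= 3e8 * 6.16e-07 / 2
= 92.4 m


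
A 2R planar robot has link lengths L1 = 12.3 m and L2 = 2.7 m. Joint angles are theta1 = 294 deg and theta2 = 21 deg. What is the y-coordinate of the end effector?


Convert angles to radians: theta1 = 5.1313, theta2 = 0.3665
y = L1*sin(theta1) + L2*sin(theta1+theta2)
y = -11.2366 + -1.9092
y = -13.1458


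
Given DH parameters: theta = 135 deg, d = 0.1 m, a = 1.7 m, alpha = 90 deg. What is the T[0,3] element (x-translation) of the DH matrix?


T[0,3] = a * cos(theta)
= 1.7 * cos(135 deg)
= 1.7 * -0.7071
= -1.2021


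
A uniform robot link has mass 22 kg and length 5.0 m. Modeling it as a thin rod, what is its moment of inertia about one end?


I = (1/3) * m * L^2
= (1/3) * 22 * 5.0^2
= 0.333333 * 22 * 25.0
= 183.3333 kg*m^2


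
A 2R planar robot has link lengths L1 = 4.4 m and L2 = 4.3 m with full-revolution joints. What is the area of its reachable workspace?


r_max = L1 + L2 = 8.7 m
r_min = |L1 - L2| = 0.1 m
Area = pi*(r_max^2 - r_min^2)
= pi*(75.69 - 0.01)
= pi * 75.68
= 237.7557 m^2


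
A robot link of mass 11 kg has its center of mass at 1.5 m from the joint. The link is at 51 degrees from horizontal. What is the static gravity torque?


tau = m*g*L*cos(angle)
= 11 * 9.81 * 1.5 * cos(51 deg)
= 11 * 9.81 * 1.5 * 0.6293
= 101.8649 Nm


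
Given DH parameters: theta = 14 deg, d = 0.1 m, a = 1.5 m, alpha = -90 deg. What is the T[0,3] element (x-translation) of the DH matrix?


T[0,3] = a * cos(theta)
= 1.5 * cos(14 deg)
= 1.5 * 0.9703
= 1.4554


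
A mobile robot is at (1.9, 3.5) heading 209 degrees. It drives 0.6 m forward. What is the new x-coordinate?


x_new = x0 + d*cos(theta)
= 1.9 + 0.6*cos(209)
= 1.9 + -0.5248
= 1.3752


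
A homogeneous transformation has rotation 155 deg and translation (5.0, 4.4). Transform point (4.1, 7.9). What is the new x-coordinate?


x' = cos(theta)*px - sin(theta)*py + tx
= -0.9063*4.1 - 0.4226*7.9 + 5.0
= -2.0545


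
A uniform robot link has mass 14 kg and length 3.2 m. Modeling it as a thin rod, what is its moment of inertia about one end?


I = (1/3) * m * L^2
= (1/3) * 14 * 3.2^2
= 0.333333 * 14 * 10.24
= 47.7867 kg*m^2


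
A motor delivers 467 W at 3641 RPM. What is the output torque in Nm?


omega = 3641 * 2*pi/60 = 381.2846 rad/s
tau = P / omega = 467 / 381.2846
= 1.2248 Nm


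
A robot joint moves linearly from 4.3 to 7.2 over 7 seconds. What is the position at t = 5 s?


s = t/T = 5/7 = 0.7143
p(t) = p0 + (pf-p0)*s
= 4.3 + (7.2 - 4.3) * 0.7143
= 6.3714


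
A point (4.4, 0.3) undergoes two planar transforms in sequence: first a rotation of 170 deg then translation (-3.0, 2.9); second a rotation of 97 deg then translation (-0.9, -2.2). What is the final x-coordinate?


After transform 1:
x1 = cos(170)*4.4 - sin(170)*0.3 + -3.0 = -7.3852
y1 = sin(170)*4.4 + cos(170)*0.3 + 2.9 = 3.3686
After transform 2:
x2 = cos(97)*-7.3852 - sin(97)*3.3686 + -0.9
= -3.3435


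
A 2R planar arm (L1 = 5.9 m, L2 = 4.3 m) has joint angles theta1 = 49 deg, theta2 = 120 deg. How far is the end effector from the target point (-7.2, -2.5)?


End effector via forward kinematics:
x = L1*cos(t1) + L2*cos(t1+t2) = -0.3502
y = L1*sin(t1) + L2*sin(t1+t2) = 5.2733
Distance to target:
d = sqrt((-7.2 - -0.3502)^2 + (-2.5 - 5.2733)^2)
= sqrt(46.9191 + 60.4237)
= 10.3606 m


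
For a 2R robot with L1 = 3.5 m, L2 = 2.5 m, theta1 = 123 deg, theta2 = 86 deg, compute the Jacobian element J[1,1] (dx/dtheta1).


J[1,1] = -L1*sin(t1) - L2*sin(t1+t2)
= -3.5*sin(123) - 2.5*sin(209)
= -1.7233


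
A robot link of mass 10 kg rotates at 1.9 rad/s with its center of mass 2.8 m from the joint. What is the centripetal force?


F = m * omega^2 * r
= 10 * 1.9^2 * 2.8
= 10 * 3.61 * 2.8
= 101.08 N


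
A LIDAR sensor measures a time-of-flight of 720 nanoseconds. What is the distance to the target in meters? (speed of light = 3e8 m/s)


tof = 720 ns = 7.2e-07 s
dist = c * tof / 2
= 3e8 * 7.2e-07 / 2
= 108.0 m


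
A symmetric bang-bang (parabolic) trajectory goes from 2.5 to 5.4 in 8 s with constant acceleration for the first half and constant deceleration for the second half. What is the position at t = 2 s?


Symmetric rest-to-rest: each phase covers (pf-p0)/2 in time T/2. 0.5*a*(T/2)^2 = (pf-p0)/2 => a = 4*(pf-p0)/T^2
a = 4*(5.4-2.5)/8^2 = 0.1813
t = 2 is in the acceleration phase (t <= T/2).
p = p0 + 0.5*a*t^2 = 2.5 + 0.5*0.1813*2^2
= 2.8625


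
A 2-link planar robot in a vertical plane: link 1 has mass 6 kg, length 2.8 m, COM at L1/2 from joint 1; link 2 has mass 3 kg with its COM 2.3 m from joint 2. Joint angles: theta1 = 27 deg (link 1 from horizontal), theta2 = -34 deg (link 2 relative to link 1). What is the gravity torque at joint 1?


Horizontal distance from joint 1 to link-1 COM:
  x_c1 = (L1/2)*cos(t1) = 1.4 * 0.891 = 1.2474 m
Horizontal distance from joint 1 to link-2 COM:
  x_c2 = L1*cos(t1) + Lc2*cos(t1+t2)
       = 2.8*0.891 + 2.3*0.9925 = 4.7777 m
tau1 = m1*g*x_c1 + m2*g*x_c2
     = 6*9.81*1.2474 + 3*9.81*4.7777
     = 73.4225 + 140.607
     = 214.0295 Nm


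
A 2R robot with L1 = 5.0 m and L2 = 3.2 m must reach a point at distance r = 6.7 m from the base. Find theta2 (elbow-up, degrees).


cos(theta2) = (r^2 - L1^2 - L2^2) / (2*L1*L2)
cos(theta2) = (44.89 - 25.0 - 10.24) / 32.0
cos(theta2) = 0.301562
theta2 = 72.4485 degrees


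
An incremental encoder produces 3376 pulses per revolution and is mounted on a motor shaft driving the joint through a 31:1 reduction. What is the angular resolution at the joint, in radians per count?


counts per rev = 3376
effective counts at joint = 3376 * 31 = 104656
resolution = 2*pi / 104656
= 6.0037e-05 rad/count


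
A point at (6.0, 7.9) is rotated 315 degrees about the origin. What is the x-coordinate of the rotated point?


x' = x*cos(theta) - y*sin(theta)
cos(315 deg) = 0.7071, sin(315 deg) = -0.7071
x' = 6.0 * 0.7071 - 7.9 * -0.7071
= 4.2426 - -5.5861
= 9.8288


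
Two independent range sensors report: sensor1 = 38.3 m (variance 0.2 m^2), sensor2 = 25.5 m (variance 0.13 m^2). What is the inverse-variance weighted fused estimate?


w1 = (1/var1) / (1/var1 + 1/var2)
   = 5.0 / (5.0 + 7.6923) = 0.3939
w2 = 1 - w1 = 0.6061
fused = w1*s1 + w2*s2 = 15.0879 + 15.4545
= 30.5424 m


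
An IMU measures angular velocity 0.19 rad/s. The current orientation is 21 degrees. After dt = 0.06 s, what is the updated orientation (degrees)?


delta_theta = w * dt = 0.19 * 0.06 = 0.0114 rad
= 0.6532 deg
theta_new = 21 + 0.6532 = 21.6532 deg


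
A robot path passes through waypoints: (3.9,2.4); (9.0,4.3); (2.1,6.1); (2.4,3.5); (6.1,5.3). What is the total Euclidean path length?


Segment lengths:
  seg1 = sqrt((5.1)^2 + (1.9)^2) = 5.4424
  seg2 = sqrt((-6.9)^2 + (1.8)^2) = 7.1309
  seg3 = sqrt((0.3)^2 + (-2.6)^2) = 2.6173
  seg4 = sqrt((3.7)^2 + (1.8)^2) = 4.1146
Total = 19.3052


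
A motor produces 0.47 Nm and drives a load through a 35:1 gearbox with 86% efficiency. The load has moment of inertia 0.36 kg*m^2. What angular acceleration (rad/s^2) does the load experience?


tau_out = tau_motor * N * eta
= 0.47 * 35 * 0.86 = 14.147 Nm
alpha = tau_out / I = 14.147 / 0.36
= 39.2972 rad/s^2


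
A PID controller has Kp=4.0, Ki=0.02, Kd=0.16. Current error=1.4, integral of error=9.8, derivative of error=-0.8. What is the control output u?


u = Kp*e + Ki*int(e) + Kd*de/dt
= 4.0*1.4 + 0.02*9.8 + 0.16*(-0.8)
= 5.6 + 0.196 + -0.128
= 5.668


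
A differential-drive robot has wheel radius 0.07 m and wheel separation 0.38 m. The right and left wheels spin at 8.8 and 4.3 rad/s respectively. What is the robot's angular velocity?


vR = r*wR = 0.07*8.8 = 0.616 m/s
vL = r*wL = 0.07*4.3 = 0.301 m/s
v = (vR+vL)/2 = 0.4585 m/s
omega = (vR-vL)/L = 0.8289 rad/s
angular velocity = 0.8289 rad/s


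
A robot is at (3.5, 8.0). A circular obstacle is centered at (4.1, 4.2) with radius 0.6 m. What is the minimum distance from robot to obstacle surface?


center_dist = sqrt((3.5-4.1)^2 + (8.0-4.2)^2)
= sqrt(0.36 + 14.44)
= 3.8471
min_dist = center_dist - radius = 3.8471 - 0.6 = 3.2471 m


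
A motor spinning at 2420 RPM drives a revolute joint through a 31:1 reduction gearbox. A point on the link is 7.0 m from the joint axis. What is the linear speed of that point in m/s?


omega_motor = 2420 * 2*pi/60 = 253.4218 rad/s
omega_joint = omega_motor / 31 = 8.1749 rad/s
v = omega_joint * r = 8.1749 * 7.0
= 57.2243 m/s


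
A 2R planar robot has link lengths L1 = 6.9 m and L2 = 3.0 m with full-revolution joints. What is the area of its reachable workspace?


r_max = L1 + L2 = 9.9 m
r_min = |L1 - L2| = 3.9 m
Area = pi*(r_max^2 - r_min^2)
= pi*(98.01 - 15.21)
= pi * 82.8
= 260.1239 m^2


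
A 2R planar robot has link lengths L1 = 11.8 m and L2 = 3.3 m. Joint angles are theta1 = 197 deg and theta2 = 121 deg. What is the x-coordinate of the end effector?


Convert angles to radians: theta1 = 3.4383, theta2 = 2.1118
x = L1*cos(theta1) + L2*cos(theta1+theta2)
x = -11.2844 + 2.4524
x = -8.832


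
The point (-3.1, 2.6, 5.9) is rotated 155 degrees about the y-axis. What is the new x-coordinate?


Rotation about y-axis: x' = x*cos(theta) + z*sin(theta)
= -3.1 * -0.9063 + 5.9 * 0.4226
= 5.303


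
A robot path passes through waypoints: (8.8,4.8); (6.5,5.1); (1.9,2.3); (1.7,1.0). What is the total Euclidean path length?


Segment lengths:
  seg1 = sqrt((-2.3)^2 + (0.3)^2) = 2.3195
  seg2 = sqrt((-4.6)^2 + (-2.8)^2) = 5.3852
  seg3 = sqrt((-0.2)^2 + (-1.3)^2) = 1.3153
Total = 9.0199


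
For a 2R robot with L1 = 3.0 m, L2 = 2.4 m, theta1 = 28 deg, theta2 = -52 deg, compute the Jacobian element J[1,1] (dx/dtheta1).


J[1,1] = -L1*sin(t1) - L2*sin(t1+t2)
= -3.0*sin(28) - 2.4*sin(-24)
= -0.4322


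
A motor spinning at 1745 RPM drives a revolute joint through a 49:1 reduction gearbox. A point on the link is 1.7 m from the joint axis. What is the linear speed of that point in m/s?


omega_motor = 1745 * 2*pi/60 = 182.736 rad/s
omega_joint = omega_motor / 49 = 3.7293 rad/s
v = omega_joint * r = 3.7293 * 1.7
= 6.3398 m/s


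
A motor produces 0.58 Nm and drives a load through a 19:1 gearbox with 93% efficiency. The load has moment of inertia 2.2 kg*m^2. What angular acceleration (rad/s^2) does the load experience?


tau_out = tau_motor * N * eta
= 0.58 * 19 * 0.93 = 10.2486 Nm
alpha = tau_out / I = 10.2486 / 2.2
= 4.6585 rad/s^2


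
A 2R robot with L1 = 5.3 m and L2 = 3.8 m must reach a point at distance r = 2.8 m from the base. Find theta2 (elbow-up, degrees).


cos(theta2) = (r^2 - L1^2 - L2^2) / (2*L1*L2)
cos(theta2) = (7.84 - 28.09 - 14.44) / 40.28
cos(theta2) = -0.861221
theta2 = 149.454 degrees


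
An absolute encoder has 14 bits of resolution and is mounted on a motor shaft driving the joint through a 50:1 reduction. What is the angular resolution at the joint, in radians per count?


counts = 2^14 = 16384
effective counts at joint = 16384 * 50 = 819200
resolution = 2*pi / 819200
= 7.6699e-06 rad/count


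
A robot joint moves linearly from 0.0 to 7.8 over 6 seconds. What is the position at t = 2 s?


s = t/T = 2/6 = 0.3333
p(t) = p0 + (pf-p0)*s
= 0.0 + (7.8 - 0.0) * 0.3333
= 2.6


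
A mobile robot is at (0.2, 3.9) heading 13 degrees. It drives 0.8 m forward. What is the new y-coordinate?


y_new = y0 + d*sin(theta)
= 3.9 + 0.8*sin(13)
= 3.9 + 0.18
= 4.08


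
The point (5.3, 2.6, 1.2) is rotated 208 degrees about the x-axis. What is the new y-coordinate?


Rotation about x-axis: y' = y*cos(theta) - z*sin(theta)
= 2.6 * -0.8829 - 1.2 * -0.4695
= -1.7323


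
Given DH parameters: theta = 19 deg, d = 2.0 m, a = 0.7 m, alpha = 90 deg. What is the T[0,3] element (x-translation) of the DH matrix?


T[0,3] = a * cos(theta)
= 0.7 * cos(19 deg)
= 0.7 * 0.9455
= 0.6619


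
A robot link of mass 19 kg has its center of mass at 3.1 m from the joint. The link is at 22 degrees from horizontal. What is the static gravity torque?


tau = m*g*L*cos(angle)
= 19 * 9.81 * 3.1 * cos(22 deg)
= 19 * 9.81 * 3.1 * 0.9272
= 535.7352 Nm


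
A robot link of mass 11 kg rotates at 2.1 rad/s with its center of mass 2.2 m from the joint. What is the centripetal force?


F = m * omega^2 * r
= 11 * 2.1^2 * 2.2
= 11 * 4.41 * 2.2
= 106.722 N


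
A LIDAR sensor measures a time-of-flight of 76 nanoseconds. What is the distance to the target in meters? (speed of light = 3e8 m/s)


tof = 76 ns = 7.6e-08 s
dist = c * tof / 2
= 3e8 * 7.6e-08 / 2
= 11.4 m


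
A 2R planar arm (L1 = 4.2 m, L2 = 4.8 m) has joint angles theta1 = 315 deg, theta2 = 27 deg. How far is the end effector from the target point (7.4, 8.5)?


End effector via forward kinematics:
x = L1*cos(t1) + L2*cos(t1+t2) = 7.5349
y = L1*sin(t1) + L2*sin(t1+t2) = -4.4531
Distance to target:
d = sqrt((7.4 - 7.5349)^2 + (8.5 - -4.4531)^2)
= sqrt(0.0182 + 167.7836)
= 12.9538 m


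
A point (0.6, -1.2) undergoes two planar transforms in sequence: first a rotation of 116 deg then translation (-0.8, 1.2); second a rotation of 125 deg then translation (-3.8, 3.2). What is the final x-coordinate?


After transform 1:
x1 = cos(116)*0.6 - sin(116)*-1.2 + -0.8 = 0.0155
y1 = sin(116)*0.6 + cos(116)*-1.2 + 1.2 = 2.2653
After transform 2:
x2 = cos(125)*0.0155 - sin(125)*2.2653 + -3.8
= -5.6646


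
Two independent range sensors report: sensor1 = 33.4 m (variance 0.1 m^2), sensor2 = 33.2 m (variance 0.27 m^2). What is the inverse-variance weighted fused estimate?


w1 = (1/var1) / (1/var1 + 1/var2)
   = 10.0 / (10.0 + 3.7037) = 0.7297
w2 = 1 - w1 = 0.2703
fused = w1*s1 + w2*s2 = 24.373 + 8.973
= 33.3459 m


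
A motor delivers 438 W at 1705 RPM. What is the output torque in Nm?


omega = 1705 * 2*pi/60 = 178.5472 rad/s
tau = P / omega = 438 / 178.5472
= 2.4531 Nm


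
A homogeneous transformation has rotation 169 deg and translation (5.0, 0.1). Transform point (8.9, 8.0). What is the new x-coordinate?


x' = cos(theta)*px - sin(theta)*py + tx
= -0.9816*8.9 - 0.1908*8.0 + 5.0
= -5.263


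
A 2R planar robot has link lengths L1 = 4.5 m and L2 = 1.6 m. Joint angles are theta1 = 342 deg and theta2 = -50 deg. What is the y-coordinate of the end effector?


Convert angles to radians: theta1 = 5.969, theta2 = -0.8727
y = L1*sin(theta1) + L2*sin(theta1+theta2)
y = -1.3906 + -1.4835
y = -2.8741


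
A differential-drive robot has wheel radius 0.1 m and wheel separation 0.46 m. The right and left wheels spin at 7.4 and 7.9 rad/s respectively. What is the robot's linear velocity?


vR = r*wR = 0.1*7.4 = 0.74 m/s
vL = r*wL = 0.1*7.9 = 0.79 m/s
v = (vR+vL)/2 = 0.765 m/s
omega = (vR-vL)/L = -0.1087 rad/s
linear velocity = 0.765 m/s


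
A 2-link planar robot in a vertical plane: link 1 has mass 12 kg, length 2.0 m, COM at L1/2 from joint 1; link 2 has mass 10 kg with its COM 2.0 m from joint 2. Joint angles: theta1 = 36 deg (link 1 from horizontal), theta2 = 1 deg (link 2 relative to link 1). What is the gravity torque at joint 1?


Horizontal distance from joint 1 to link-1 COM:
  x_c1 = (L1/2)*cos(t1) = 1.0 * 0.809 = 0.809 m
Horizontal distance from joint 1 to link-2 COM:
  x_c2 = L1*cos(t1) + Lc2*cos(t1+t2)
       = 2.0*0.809 + 2.0*0.7986 = 3.2153 m
tau1 = m1*g*x_c1 + m2*g*x_c2
     = 12*9.81*0.809 + 10*9.81*3.2153
     = 95.2375 + 315.4214
     = 410.6589 Nm


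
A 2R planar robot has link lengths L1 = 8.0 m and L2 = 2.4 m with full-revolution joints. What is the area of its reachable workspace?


r_max = L1 + L2 = 10.4 m
r_min = |L1 - L2| = 5.6 m
Area = pi*(r_max^2 - r_min^2)
= pi*(108.16 - 31.36)
= pi * 76.8
= 241.2743 m^2


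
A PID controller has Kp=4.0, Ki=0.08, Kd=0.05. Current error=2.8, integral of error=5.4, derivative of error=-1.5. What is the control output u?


u = Kp*e + Ki*int(e) + Kd*de/dt
= 4.0*2.8 + 0.08*5.4 + 0.05*(-1.5)
= 11.2 + 0.432 + -0.075
= 11.557


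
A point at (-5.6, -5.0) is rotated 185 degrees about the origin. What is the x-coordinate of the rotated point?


x' = x*cos(theta) - y*sin(theta)
cos(185 deg) = -0.9962, sin(185 deg) = -0.0872
x' = -5.6 * -0.9962 - -5.0 * -0.0872
= 5.5787 - 0.4358
= 5.1429


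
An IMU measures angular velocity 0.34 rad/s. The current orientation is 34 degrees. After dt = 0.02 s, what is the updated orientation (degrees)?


delta_theta = w * dt = 0.34 * 0.02 = 0.0068 rad
= 0.3896 deg
theta_new = 34 + 0.3896 = 34.3896 deg


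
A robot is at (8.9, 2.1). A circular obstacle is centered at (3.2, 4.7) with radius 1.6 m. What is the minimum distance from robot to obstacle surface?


center_dist = sqrt((8.9-3.2)^2 + (2.1-4.7)^2)
= sqrt(32.49 + 6.76)
= 6.265
min_dist = center_dist - radius = 6.265 - 1.6 = 4.665 m


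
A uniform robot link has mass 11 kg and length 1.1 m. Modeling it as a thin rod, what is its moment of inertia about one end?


I = (1/3) * m * L^2
= (1/3) * 11 * 1.1^2
= 0.333333 * 11 * 1.21
= 4.4367 kg*m^2


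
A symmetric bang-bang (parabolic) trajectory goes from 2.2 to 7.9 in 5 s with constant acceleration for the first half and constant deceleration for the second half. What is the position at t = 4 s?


Symmetric rest-to-rest: each phase covers (pf-p0)/2 in time T/2. 0.5*a*(T/2)^2 = (pf-p0)/2 => a = 4*(pf-p0)/T^2
a = 4*(7.9-2.2)/5^2 = 0.912
t = 4 is in the deceleration phase (t > T/2).
p = pf - 0.5*a*(T-t)^2 = 7.9 - 0.5*0.912*1^2
= 7.444


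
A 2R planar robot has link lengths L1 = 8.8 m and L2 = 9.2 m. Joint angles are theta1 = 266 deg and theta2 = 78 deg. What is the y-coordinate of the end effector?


Convert angles to radians: theta1 = 4.6426, theta2 = 1.3614
y = L1*sin(theta1) + L2*sin(theta1+theta2)
y = -8.7786 + -2.5359
y = -11.3144


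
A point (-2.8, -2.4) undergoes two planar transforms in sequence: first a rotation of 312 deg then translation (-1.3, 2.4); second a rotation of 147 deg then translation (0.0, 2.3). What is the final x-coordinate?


After transform 1:
x1 = cos(312)*-2.8 - sin(312)*-2.4 + -1.3 = -4.9571
y1 = sin(312)*-2.8 + cos(312)*-2.4 + 2.4 = 2.8749
After transform 2:
x2 = cos(147)*-4.9571 - sin(147)*2.8749 + 0.0
= 2.5916


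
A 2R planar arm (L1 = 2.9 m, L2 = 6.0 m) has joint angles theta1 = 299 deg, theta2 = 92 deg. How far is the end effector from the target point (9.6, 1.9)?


End effector via forward kinematics:
x = L1*cos(t1) + L2*cos(t1+t2) = 6.549
y = L1*sin(t1) + L2*sin(t1+t2) = 0.5538
Distance to target:
d = sqrt((9.6 - 6.549)^2 + (1.9 - 0.5538)^2)
= sqrt(9.3089 + 1.8122)
= 3.3348 m


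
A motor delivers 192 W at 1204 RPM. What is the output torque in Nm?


omega = 1204 * 2*pi/60 = 126.0826 rad/s
tau = P / omega = 192 / 126.0826
= 1.5228 Nm


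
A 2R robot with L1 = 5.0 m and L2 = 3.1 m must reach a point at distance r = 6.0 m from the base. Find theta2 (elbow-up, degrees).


cos(theta2) = (r^2 - L1^2 - L2^2) / (2*L1*L2)
cos(theta2) = (36.0 - 25.0 - 9.61) / 31.0
cos(theta2) = 0.044839
theta2 = 87.4301 degrees


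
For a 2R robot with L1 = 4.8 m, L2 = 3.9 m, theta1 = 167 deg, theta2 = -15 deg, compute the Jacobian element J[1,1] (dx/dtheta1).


J[1,1] = -L1*sin(t1) - L2*sin(t1+t2)
= -4.8*sin(167) - 3.9*sin(152)
= -2.9107


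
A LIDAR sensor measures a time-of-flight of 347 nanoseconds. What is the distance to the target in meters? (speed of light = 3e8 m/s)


tof = 347 ns = 3.47e-07 s
dist = c * tof / 2
= 3e8 * 3.47e-07 / 2
= 52.05 m


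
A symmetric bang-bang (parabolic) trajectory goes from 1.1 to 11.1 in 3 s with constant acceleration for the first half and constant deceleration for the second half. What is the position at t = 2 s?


Symmetric rest-to-rest: each phase covers (pf-p0)/2 in time T/2. 0.5*a*(T/2)^2 = (pf-p0)/2 => a = 4*(pf-p0)/T^2
a = 4*(11.1-1.1)/3^2 = 4.4444
t = 2 is in the deceleration phase (t > T/2).
p = pf - 0.5*a*(T-t)^2 = 11.1 - 0.5*4.4444*1^2
= 8.8778


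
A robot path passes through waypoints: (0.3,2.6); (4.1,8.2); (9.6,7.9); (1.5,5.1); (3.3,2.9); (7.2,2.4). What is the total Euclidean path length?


Segment lengths:
  seg1 = sqrt((3.8)^2 + (5.6)^2) = 6.7676
  seg2 = sqrt((5.5)^2 + (-0.3)^2) = 5.5082
  seg3 = sqrt((-8.1)^2 + (-2.8)^2) = 8.5703
  seg4 = sqrt((1.8)^2 + (-2.2)^2) = 2.8425
  seg5 = sqrt((3.9)^2 + (-0.5)^2) = 3.9319
Total = 27.6205


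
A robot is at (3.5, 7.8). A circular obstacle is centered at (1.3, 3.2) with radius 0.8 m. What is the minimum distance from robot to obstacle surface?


center_dist = sqrt((3.5-1.3)^2 + (7.8-3.2)^2)
= sqrt(4.84 + 21.16)
= 5.099
min_dist = center_dist - radius = 5.099 - 0.8 = 4.299 m


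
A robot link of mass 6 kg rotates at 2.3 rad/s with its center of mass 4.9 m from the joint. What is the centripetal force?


F = m * omega^2 * r
= 6 * 2.3^2 * 4.9
= 6 * 5.29 * 4.9
= 155.526 N


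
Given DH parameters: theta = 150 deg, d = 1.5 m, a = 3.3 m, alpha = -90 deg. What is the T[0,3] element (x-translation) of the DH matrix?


T[0,3] = a * cos(theta)
= 3.3 * cos(150 deg)
= 3.3 * -0.866
= -2.8579


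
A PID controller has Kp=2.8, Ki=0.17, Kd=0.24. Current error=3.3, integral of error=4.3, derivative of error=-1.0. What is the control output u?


u = Kp*e + Ki*int(e) + Kd*de/dt
= 2.8*3.3 + 0.17*4.3 + 0.24*(-1.0)
= 9.24 + 0.731 + -0.24
= 9.731


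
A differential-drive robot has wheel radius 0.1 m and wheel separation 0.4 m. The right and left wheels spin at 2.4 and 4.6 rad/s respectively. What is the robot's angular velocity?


vR = r*wR = 0.1*2.4 = 0.24 m/s
vL = r*wL = 0.1*4.6 = 0.46 m/s
v = (vR+vL)/2 = 0.35 m/s
omega = (vR-vL)/L = -0.55 rad/s
angular velocity = -0.55 rad/s


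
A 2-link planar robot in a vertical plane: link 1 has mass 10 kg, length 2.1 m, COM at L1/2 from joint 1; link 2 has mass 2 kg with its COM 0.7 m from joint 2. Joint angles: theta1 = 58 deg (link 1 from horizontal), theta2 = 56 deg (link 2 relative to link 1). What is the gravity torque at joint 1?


Horizontal distance from joint 1 to link-1 COM:
  x_c1 = (L1/2)*cos(t1) = 1.05 * 0.5299 = 0.5564 m
Horizontal distance from joint 1 to link-2 COM:
  x_c2 = L1*cos(t1) + Lc2*cos(t1+t2)
       = 2.1*0.5299 + 0.7*-0.4067 = 0.8281 m
tau1 = m1*g*x_c1 + m2*g*x_c2
     = 10*9.81*0.5564 + 2*9.81*0.8281
     = 54.5843 + 16.2476
     = 70.8319 Nm


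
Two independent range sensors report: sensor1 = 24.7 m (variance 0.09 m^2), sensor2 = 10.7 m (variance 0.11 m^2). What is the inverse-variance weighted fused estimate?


w1 = (1/var1) / (1/var1 + 1/var2)
   = 11.1111 / (11.1111 + 9.0909) = 0.55
w2 = 1 - w1 = 0.45
fused = w1*s1 + w2*s2 = 13.585 + 4.815
= 18.4 m


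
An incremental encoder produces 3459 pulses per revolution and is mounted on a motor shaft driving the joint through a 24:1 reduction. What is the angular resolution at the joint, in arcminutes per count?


counts per rev = 3459
effective counts at joint = 3459 * 24 = 83016
resolution = 360*60 / 83016
= 0.2602 arcmin/count


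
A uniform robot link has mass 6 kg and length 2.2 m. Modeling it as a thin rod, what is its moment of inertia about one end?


I = (1/3) * m * L^2
= (1/3) * 6 * 2.2^2
= 0.333333 * 6 * 4.84
= 9.68 kg*m^2


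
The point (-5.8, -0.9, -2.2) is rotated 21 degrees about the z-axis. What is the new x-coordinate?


Rotation about z-axis: x' = x*cos(theta) - y*sin(theta)
= -5.8 * 0.9336 - -0.9 * 0.3584
= -5.0922


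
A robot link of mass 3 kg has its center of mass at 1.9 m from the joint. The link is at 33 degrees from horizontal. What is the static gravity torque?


tau = m*g*L*cos(angle)
= 3 * 9.81 * 1.9 * cos(33 deg)
= 3 * 9.81 * 1.9 * 0.8387
= 46.8959 Nm


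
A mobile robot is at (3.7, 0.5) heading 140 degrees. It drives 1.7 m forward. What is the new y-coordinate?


y_new = y0 + d*sin(theta)
= 0.5 + 1.7*sin(140)
= 0.5 + 1.0927
= 1.5927


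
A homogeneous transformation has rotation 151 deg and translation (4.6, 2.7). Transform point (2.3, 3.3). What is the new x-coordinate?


x' = cos(theta)*px - sin(theta)*py + tx
= -0.8746*2.3 - 0.4848*3.3 + 4.6
= 0.9885


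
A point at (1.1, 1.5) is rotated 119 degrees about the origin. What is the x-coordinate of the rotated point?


x' = x*cos(theta) - y*sin(theta)
cos(119 deg) = -0.4848, sin(119 deg) = 0.8746
x' = 1.1 * -0.4848 - 1.5 * 0.8746
= -0.5333 - 1.3119
= -1.8452


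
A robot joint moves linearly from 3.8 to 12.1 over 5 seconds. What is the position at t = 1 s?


s = t/T = 1/5 = 0.2
p(t) = p0 + (pf-p0)*s
= 3.8 + (12.1 - 3.8) * 0.2
= 5.46


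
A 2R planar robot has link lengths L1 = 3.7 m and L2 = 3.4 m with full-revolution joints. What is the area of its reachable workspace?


r_max = L1 + L2 = 7.1 m
r_min = |L1 - L2| = 0.3 m
Area = pi*(r_max^2 - r_min^2)
= pi*(50.41 - 0.09)
= pi * 50.32
= 158.0849 m^2


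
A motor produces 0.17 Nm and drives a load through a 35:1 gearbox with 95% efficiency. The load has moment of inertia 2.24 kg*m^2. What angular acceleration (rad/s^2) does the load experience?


tau_out = tau_motor * N * eta
= 0.17 * 35 * 0.95 = 5.6525 Nm
alpha = tau_out / I = 5.6525 / 2.24
= 2.5234 rad/s^2


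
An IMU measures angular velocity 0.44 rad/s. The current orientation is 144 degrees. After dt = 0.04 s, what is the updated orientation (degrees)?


delta_theta = w * dt = 0.44 * 0.04 = 0.0176 rad
= 1.0084 deg
theta_new = 144 + 1.0084 = 145.0084 deg


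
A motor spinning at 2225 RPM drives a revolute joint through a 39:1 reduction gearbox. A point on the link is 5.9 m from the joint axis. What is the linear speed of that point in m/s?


omega_motor = 2225 * 2*pi/60 = 233.0015 rad/s
omega_joint = omega_motor / 39 = 5.9744 rad/s
v = omega_joint * r = 5.9744 * 5.9
= 35.2489 m/s


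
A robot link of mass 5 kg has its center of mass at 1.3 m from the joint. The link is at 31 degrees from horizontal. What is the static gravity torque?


tau = m*g*L*cos(angle)
= 5 * 9.81 * 1.3 * cos(31 deg)
= 5 * 9.81 * 1.3 * 0.8572
= 54.6573 Nm


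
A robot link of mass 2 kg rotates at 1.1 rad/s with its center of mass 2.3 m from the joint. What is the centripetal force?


F = m * omega^2 * r
= 2 * 1.1^2 * 2.3
= 2 * 1.21 * 2.3
= 5.566 N


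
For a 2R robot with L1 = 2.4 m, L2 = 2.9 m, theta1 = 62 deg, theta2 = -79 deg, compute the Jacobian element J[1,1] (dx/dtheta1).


J[1,1] = -L1*sin(t1) - L2*sin(t1+t2)
= -2.4*sin(62) - 2.9*sin(-17)
= -1.2712


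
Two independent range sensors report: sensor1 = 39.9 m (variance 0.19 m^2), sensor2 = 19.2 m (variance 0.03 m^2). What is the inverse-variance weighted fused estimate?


w1 = (1/var1) / (1/var1 + 1/var2)
   = 5.2632 / (5.2632 + 33.3333) = 0.1364
w2 = 1 - w1 = 0.8636
fused = w1*s1 + w2*s2 = 5.4409 + 16.5818
= 22.0227 m


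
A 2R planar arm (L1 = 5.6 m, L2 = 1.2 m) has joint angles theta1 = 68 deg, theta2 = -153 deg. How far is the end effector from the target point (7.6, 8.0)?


End effector via forward kinematics:
x = L1*cos(t1) + L2*cos(t1+t2) = 2.2024
y = L1*sin(t1) + L2*sin(t1+t2) = 3.9968
Distance to target:
d = sqrt((7.6 - 2.2024)^2 + (8.0 - 3.9968)^2)
= sqrt(29.1343 + 16.0256)
= 6.7201 m


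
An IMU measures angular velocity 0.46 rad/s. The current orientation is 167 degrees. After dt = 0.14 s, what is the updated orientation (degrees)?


delta_theta = w * dt = 0.46 * 0.14 = 0.0644 rad
= 3.6898 deg
theta_new = 167 + 3.6898 = 170.6898 deg


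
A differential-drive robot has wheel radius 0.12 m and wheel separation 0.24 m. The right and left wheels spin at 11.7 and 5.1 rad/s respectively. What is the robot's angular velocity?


vR = r*wR = 0.12*11.7 = 1.404 m/s
vL = r*wL = 0.12*5.1 = 0.612 m/s
v = (vR+vL)/2 = 1.008 m/s
omega = (vR-vL)/L = 3.3 rad/s
angular velocity = 3.3 rad/s


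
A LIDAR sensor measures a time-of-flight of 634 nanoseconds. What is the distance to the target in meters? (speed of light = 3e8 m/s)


tof = 634 ns = 6.34e-07 s
dist = c * tof / 2
= 3e8 * 6.34e-07 / 2
= 95.1 m


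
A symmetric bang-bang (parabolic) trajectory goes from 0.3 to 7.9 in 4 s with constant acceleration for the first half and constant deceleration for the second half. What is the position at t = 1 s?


Symmetric rest-to-rest: each phase covers (pf-p0)/2 in time T/2. 0.5*a*(T/2)^2 = (pf-p0)/2 => a = 4*(pf-p0)/T^2
a = 4*(7.9-0.3)/4^2 = 1.9
t = 1 is in the acceleration phase (t <= T/2).
p = p0 + 0.5*a*t^2 = 0.3 + 0.5*1.9*1^2
= 1.25


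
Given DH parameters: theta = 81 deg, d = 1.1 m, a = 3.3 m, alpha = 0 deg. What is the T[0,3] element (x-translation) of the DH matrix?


T[0,3] = a * cos(theta)
= 3.3 * cos(81 deg)
= 3.3 * 0.1564
= 0.5162


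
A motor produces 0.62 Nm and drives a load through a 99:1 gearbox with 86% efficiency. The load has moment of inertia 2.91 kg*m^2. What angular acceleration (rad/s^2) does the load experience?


tau_out = tau_motor * N * eta
= 0.62 * 99 * 0.86 = 52.7868 Nm
alpha = tau_out / I = 52.7868 / 2.91
= 18.1398 rad/s^2


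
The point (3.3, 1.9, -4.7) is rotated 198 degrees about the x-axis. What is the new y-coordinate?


Rotation about x-axis: y' = y*cos(theta) - z*sin(theta)
= 1.9 * -0.9511 - -4.7 * -0.309
= -3.2594


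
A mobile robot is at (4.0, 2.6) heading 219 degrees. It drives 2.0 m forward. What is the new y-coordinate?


y_new = y0 + d*sin(theta)
= 2.6 + 2.0*sin(219)
= 2.6 + -1.2586
= 1.3414


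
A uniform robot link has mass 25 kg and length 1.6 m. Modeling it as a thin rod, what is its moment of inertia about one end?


I = (1/3) * m * L^2
= (1/3) * 25 * 1.6^2
= 0.333333 * 25 * 2.56
= 21.3333 kg*m^2


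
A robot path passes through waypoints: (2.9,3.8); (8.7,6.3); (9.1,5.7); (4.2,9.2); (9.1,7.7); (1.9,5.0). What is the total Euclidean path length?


Segment lengths:
  seg1 = sqrt((5.8)^2 + (2.5)^2) = 6.3159
  seg2 = sqrt((0.4)^2 + (-0.6)^2) = 0.7211
  seg3 = sqrt((-4.9)^2 + (3.5)^2) = 6.0216
  seg4 = sqrt((4.9)^2 + (-1.5)^2) = 5.1245
  seg5 = sqrt((-7.2)^2 + (-2.7)^2) = 7.6896
Total = 25.8726


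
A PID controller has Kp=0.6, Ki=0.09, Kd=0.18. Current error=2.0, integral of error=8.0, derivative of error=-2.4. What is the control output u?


u = Kp*e + Ki*int(e) + Kd*de/dt
= 0.6*2.0 + 0.09*8.0 + 0.18*(-2.4)
= 1.2 + 0.72 + -0.432
= 1.488


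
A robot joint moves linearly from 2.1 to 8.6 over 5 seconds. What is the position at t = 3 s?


s = t/T = 3/5 = 0.6
p(t) = p0 + (pf-p0)*s
= 2.1 + (8.6 - 2.1) * 0.6
= 6.0


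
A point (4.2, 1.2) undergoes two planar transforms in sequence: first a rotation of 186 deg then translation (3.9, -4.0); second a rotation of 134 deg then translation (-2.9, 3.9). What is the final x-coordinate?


After transform 1:
x1 = cos(186)*4.2 - sin(186)*1.2 + 3.9 = -0.1516
y1 = sin(186)*4.2 + cos(186)*1.2 + -4.0 = -5.6324
After transform 2:
x2 = cos(134)*-0.1516 - sin(134)*-5.6324 + -2.9
= 1.2569


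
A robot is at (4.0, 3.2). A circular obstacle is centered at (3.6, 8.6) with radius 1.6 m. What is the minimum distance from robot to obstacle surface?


center_dist = sqrt((4.0-3.6)^2 + (3.2-8.6)^2)
= sqrt(0.16 + 29.16)
= 5.4148
min_dist = center_dist - radius = 5.4148 - 1.6 = 3.8148 m


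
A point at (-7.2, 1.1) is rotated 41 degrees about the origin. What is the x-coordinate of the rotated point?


x' = x*cos(theta) - y*sin(theta)
cos(41 deg) = 0.7547, sin(41 deg) = 0.6561
x' = -7.2 * 0.7547 - 1.1 * 0.6561
= -5.4339 - 0.7217
= -6.1556


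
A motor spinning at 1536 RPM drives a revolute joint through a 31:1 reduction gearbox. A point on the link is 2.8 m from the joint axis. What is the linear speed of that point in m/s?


omega_motor = 1536 * 2*pi/60 = 160.8495 rad/s
omega_joint = omega_motor / 31 = 5.1887 rad/s
v = omega_joint * r = 5.1887 * 2.8
= 14.5283 m/s


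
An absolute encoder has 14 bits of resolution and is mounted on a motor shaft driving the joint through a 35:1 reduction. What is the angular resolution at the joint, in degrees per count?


counts = 2^14 = 16384
effective counts at joint = 16384 * 35 = 573440
resolution = 360 / 573440
= 6.2779e-04 deg/count


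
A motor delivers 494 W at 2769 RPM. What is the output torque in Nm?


omega = 2769 * 2*pi/60 = 289.969 rad/s
tau = P / omega = 494 / 289.969
= 1.7036 Nm


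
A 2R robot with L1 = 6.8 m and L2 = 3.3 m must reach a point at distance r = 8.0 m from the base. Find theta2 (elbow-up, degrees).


cos(theta2) = (r^2 - L1^2 - L2^2) / (2*L1*L2)
cos(theta2) = (64.0 - 46.24 - 10.89) / 44.88
cos(theta2) = 0.153075
theta2 = 81.1948 degrees


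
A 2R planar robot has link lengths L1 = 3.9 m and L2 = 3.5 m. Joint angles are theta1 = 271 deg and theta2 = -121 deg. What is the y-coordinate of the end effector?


Convert angles to radians: theta1 = 4.7298, theta2 = -2.1118
y = L1*sin(theta1) + L2*sin(theta1+theta2)
y = -3.8994 + 1.75
y = -2.1494


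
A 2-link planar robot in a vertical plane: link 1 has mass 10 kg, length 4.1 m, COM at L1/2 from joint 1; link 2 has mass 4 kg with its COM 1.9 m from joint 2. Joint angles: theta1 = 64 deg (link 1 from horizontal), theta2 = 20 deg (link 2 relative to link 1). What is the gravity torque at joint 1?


Horizontal distance from joint 1 to link-1 COM:
  x_c1 = (L1/2)*cos(t1) = 2.05 * 0.4384 = 0.8987 m
Horizontal distance from joint 1 to link-2 COM:
  x_c2 = L1*cos(t1) + Lc2*cos(t1+t2)
       = 4.1*0.4384 + 1.9*0.1045 = 1.9959 m
tau1 = m1*g*x_c1 + m2*g*x_c2
     = 10*9.81*0.8987 + 4*9.81*1.9959
     = 88.1586 + 78.3201
     = 166.4788 Nm


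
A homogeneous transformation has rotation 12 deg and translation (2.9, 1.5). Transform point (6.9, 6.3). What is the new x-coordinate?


x' = cos(theta)*px - sin(theta)*py + tx
= 0.9781*6.9 - 0.2079*6.3 + 2.9
= 8.3394


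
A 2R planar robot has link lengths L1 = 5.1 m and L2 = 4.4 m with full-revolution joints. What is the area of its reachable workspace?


r_max = L1 + L2 = 9.5 m
r_min = |L1 - L2| = 0.7 m
Area = pi*(r_max^2 - r_min^2)
= pi*(90.25 - 0.49)
= pi * 89.76
= 281.9894 m^2


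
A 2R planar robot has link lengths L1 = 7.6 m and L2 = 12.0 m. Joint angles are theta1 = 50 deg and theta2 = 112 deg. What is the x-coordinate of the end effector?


Convert angles to radians: theta1 = 0.8727, theta2 = 1.9548
x = L1*cos(theta1) + L2*cos(theta1+theta2)
x = 4.8852 + -11.4127
x = -6.5275


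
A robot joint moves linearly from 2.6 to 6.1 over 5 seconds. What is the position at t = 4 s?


s = t/T = 4/5 = 0.8
p(t) = p0 + (pf-p0)*s
= 2.6 + (6.1 - 2.6) * 0.8
= 5.4


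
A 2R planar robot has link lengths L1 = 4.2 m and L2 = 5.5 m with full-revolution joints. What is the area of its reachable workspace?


r_max = L1 + L2 = 9.7 m
r_min = |L1 - L2| = 1.3 m
Area = pi*(r_max^2 - r_min^2)
= pi*(94.09 - 1.69)
= pi * 92.4
= 290.2832 m^2


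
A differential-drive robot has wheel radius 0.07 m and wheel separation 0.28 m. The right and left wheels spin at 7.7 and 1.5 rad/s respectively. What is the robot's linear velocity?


vR = r*wR = 0.07*7.7 = 0.539 m/s
vL = r*wL = 0.07*1.5 = 0.105 m/s
v = (vR+vL)/2 = 0.322 m/s
omega = (vR-vL)/L = 1.55 rad/s
linear velocity = 0.322 m/s


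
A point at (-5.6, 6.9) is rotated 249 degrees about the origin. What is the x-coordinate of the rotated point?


x' = x*cos(theta) - y*sin(theta)
cos(249 deg) = -0.3584, sin(249 deg) = -0.9336
x' = -5.6 * -0.3584 - 6.9 * -0.9336
= 2.0069 - -6.4417
= 8.4486
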